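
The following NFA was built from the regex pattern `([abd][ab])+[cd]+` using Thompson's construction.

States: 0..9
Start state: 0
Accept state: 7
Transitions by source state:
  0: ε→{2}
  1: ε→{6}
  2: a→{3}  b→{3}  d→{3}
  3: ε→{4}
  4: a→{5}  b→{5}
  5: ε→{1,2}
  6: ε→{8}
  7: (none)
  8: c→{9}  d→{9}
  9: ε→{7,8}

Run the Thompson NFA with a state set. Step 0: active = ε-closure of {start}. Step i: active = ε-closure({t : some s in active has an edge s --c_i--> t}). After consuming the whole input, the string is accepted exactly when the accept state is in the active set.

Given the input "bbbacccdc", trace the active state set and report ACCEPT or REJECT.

initial (ε-close {0}): {0,2}
'b' @ 1: {3,4}
'b' @ 2: {1,2,5,6,8}
'b' @ 3: {3,4}
'a' @ 4: {1,2,5,6,8}
'c' @ 5: {7,8,9}  (accept∈set)
'c' @ 6: {7,8,9}  (accept∈set)
'c' @ 7: {7,8,9}  (accept∈set)
'd' @ 8: {7,8,9}  (accept∈set)
'c' @ 9: {7,8,9}  (accept∈set)
end set {7,8,9} — state 7 in

Answer: ACCEPT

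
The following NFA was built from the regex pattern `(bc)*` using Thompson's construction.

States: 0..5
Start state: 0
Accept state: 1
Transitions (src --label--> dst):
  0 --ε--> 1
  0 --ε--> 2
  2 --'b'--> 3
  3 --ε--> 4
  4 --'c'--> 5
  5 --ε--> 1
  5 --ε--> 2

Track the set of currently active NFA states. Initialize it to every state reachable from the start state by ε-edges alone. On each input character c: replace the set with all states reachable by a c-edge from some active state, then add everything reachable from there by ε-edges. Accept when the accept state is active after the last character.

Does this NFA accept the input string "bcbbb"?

Answer: REJECT

Steps:
S₀ = ε-closure({0}) = {0,1,2}
'b' @ 1: {3,4}
'c' @ 2: {1,2,5}  [accepting]
'b' @ 3: {3,4}
'b' @ 4: {}  — dead — no transitions
rest 'b' ignored (set empty)
after full input: {}  (accept=1 not in)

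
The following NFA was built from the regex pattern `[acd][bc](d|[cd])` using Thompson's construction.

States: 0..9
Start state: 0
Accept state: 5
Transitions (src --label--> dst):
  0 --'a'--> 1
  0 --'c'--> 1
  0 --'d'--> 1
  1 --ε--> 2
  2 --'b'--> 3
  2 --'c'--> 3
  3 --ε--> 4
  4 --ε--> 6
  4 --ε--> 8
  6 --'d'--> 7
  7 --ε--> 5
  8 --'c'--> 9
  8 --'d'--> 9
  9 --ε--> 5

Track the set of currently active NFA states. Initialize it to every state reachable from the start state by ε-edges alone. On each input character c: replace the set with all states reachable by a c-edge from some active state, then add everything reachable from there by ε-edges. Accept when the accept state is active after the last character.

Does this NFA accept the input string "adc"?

S₀ = ε-closure({0}) = {0}
'a' @ 1: {1,2}
'd' @ 2: {}  — state set empty
rest 'c' ignored (set empty)
end set {} — state 5 not in

Answer: REJECT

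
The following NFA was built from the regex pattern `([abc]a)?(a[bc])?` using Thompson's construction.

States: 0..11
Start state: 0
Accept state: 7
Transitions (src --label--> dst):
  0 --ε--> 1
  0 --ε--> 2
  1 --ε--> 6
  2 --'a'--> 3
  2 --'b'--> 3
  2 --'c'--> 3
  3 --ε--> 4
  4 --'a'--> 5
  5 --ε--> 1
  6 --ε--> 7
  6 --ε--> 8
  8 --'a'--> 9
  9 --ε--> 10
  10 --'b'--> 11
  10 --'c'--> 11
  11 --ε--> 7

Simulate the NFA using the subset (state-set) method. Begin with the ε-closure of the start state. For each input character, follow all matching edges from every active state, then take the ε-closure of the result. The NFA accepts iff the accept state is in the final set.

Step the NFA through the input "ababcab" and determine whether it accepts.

Answer: REJECT

Trace:
start: ε-closure({0}) = {0,1,2,6,7,8}
'a' @ 1: {3,4,9,10}
'b' @ 2: {7,11}  [accepting]
'a' @ 3: {}  — no active states
rest 'bcab' ignored (set empty)
final: {}; accept 7 not in set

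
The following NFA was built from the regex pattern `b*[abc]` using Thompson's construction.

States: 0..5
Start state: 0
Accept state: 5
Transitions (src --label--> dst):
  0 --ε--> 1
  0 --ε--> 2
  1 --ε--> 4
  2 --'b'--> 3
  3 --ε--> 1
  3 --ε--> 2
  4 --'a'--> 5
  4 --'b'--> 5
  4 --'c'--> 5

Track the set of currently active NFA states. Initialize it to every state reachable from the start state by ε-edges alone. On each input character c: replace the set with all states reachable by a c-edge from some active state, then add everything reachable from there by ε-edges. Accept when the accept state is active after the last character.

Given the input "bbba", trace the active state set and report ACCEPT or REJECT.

initial (ε-close {0}): {0,1,2,4}
'b' @ 1: {1,2,3,4,5}  [accepting]
'b' @ 2: {1,2,3,4,5}  [accepting]
'b' @ 3: {1,2,3,4,5}  [accepting]
'a' @ 4: {5}  [accepting]
after full input: {5}  (accept=5 in)

Answer: ACCEPT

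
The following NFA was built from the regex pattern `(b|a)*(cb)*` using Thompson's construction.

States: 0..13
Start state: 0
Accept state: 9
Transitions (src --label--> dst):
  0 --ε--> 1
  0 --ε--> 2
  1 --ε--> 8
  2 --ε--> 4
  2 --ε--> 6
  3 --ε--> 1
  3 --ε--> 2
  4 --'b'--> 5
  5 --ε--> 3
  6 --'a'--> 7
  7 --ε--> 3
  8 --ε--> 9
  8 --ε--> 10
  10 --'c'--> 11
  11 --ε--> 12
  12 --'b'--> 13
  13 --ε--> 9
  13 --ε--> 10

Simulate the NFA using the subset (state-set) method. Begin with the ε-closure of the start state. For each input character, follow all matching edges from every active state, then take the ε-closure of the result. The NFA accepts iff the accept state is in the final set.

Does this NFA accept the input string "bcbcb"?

Answer: ACCEPT

Steps:
start: ε-closure({0}) = {0,1,2,4,6,8,9,10}
'b' @ 1: {1,2,3,4,5,6,8,9,10}  (accept∈set)
'c' @ 2: {11,12}
'b' @ 3: {9,10,13}  (accept∈set)
'c' @ 4: {11,12}
'b' @ 5: {9,10,13}  (accept∈set)
after full input: {9,10,13}  (accept=9 in)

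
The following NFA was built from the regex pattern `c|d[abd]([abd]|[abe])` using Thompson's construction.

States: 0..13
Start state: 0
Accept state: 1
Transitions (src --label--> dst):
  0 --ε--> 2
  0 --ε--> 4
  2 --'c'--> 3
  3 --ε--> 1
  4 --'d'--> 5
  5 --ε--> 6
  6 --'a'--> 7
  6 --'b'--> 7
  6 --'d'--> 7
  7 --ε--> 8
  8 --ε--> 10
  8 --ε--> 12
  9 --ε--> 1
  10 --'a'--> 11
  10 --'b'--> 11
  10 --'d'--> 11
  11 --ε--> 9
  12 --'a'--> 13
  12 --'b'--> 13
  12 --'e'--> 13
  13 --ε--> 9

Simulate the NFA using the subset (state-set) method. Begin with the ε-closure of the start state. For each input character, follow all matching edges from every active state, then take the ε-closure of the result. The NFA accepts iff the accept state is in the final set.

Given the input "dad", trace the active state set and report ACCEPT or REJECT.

Answer: ACCEPT

Derivation:
S₀ = ε-closure({0}) = {0,2,4}
'd' @ 1: {5,6}
'a' @ 2: {7,8,10,12}
'd' @ 3: {1,9,11}  [accepting]
after full input: {1,9,11}  (accept=1 in)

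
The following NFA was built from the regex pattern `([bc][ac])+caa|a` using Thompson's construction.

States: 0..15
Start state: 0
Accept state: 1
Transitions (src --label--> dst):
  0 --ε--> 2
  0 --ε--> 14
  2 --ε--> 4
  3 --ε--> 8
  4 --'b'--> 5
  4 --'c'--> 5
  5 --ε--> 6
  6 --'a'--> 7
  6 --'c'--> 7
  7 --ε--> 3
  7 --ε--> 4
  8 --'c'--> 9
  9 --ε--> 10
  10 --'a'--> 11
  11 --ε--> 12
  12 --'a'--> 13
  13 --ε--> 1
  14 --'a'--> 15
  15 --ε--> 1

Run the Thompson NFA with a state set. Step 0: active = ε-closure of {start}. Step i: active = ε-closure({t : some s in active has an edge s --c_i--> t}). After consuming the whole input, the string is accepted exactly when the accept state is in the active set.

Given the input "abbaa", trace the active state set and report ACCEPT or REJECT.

S₀ = ε-closure({0}) = {0,2,4,14}
'a' @ 1: {1,15}  ✓accept
'b' @ 2: {}  — no active states
rest 'baa' ignored (set empty)
after full input: {}  (accept=1 not in)

Answer: REJECT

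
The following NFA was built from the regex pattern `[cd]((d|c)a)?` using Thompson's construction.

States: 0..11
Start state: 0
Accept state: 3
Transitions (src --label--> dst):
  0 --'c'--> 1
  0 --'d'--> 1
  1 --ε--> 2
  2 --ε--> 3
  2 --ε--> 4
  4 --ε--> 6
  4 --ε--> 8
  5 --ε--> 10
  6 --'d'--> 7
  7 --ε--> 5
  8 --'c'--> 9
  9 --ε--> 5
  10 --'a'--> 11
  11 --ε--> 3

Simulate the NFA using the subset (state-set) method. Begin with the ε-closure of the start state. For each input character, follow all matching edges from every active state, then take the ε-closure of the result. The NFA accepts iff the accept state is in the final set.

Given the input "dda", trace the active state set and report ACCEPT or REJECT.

Answer: ACCEPT

Steps:
initial (ε-close {0}): {0}
'd' @ 1: {1,2,3,4,6,8}  (accept∈set)
'd' @ 2: {5,7,10}
'a' @ 3: {3,11}  (accept∈set)
after full input: {3,11}  (accept=3 in)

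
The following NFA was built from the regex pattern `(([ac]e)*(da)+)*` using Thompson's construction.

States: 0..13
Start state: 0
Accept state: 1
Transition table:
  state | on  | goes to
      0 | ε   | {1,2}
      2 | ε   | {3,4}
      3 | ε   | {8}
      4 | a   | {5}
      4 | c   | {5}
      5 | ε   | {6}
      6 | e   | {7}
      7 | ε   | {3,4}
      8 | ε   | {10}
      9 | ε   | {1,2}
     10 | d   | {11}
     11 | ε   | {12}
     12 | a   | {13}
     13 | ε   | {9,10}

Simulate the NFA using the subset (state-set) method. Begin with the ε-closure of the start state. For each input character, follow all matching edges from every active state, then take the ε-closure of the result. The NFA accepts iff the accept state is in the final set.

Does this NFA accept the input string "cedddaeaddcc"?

Answer: REJECT

Trace:
start: ε-closure({0}) = {0,1,2,3,4,8,10}
'c' @ 1: {5,6}
'e' @ 2: {3,4,7,8,10}
'd' @ 3: {11,12}
'd' @ 4: {}  — dead — no transitions
rest 'daeaddcc' ignored (set empty)
end set {} — state 1 not in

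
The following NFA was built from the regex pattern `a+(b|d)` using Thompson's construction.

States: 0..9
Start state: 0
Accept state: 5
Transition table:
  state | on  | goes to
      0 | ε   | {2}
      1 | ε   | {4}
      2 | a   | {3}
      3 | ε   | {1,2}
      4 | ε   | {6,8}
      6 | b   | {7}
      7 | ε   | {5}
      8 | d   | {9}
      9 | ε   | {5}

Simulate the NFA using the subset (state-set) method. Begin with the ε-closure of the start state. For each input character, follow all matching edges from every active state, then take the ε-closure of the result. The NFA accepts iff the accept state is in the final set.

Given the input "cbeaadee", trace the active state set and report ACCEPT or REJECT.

initial (ε-close {0}): {0,2}
'c' @ 1: {}  — state set empty
rest 'beaadee' ignored (set empty)
final: {}; accept 5 not in set

Answer: REJECT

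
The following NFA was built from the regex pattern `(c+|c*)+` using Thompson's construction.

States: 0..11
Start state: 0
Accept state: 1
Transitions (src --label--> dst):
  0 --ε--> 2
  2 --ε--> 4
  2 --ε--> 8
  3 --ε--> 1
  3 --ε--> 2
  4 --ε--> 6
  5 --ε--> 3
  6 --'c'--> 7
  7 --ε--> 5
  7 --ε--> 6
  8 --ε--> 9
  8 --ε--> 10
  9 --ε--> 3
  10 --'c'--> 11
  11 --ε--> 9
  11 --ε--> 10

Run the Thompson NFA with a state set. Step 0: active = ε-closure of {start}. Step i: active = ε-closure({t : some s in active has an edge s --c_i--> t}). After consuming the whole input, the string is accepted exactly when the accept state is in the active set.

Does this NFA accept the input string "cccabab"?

start: ε-closure({0}) = {0,1,2,3,4,6,8,9,10}
'c' @ 1: {1,2,3,4,5,6,7,8,9,10,11}  [accepting]
'c' @ 2: {1,2,3,4,5,6,7,8,9,10,11}  [accepting]
'c' @ 3: {1,2,3,4,5,6,7,8,9,10,11}  [accepting]
'a' @ 4: {}  — no active states
rest 'bab' ignored (set empty)
after full input: {}  (accept=1 not in)

Answer: REJECT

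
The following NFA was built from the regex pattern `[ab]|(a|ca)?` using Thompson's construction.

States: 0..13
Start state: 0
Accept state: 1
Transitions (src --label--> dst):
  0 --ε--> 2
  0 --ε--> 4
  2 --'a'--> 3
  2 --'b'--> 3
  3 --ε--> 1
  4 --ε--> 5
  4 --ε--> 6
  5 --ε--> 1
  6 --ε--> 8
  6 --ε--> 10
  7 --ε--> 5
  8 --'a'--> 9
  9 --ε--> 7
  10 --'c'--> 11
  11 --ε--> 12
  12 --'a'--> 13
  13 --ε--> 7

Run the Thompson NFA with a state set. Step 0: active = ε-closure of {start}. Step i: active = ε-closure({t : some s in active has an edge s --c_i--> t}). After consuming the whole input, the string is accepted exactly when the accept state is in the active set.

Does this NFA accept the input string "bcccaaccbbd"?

start: ε-closure({0}) = {0,1,2,4,5,6,8,10}
'b' @ 1: {1,3}  ✓accept
'c' @ 2: {}  — dead — no transitions
rest 'ccaaccbbd' ignored (set empty)
after full input: {}  (accept=1 not in)

Answer: REJECT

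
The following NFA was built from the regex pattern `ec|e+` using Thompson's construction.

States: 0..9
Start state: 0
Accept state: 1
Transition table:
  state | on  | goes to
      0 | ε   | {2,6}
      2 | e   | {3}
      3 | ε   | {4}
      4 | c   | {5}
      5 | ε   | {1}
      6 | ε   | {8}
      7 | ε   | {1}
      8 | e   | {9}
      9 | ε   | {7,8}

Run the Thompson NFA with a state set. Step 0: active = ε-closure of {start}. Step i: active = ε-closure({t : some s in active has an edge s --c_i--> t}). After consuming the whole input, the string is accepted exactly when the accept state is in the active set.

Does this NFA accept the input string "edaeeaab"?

Answer: REJECT

Trace:
initial (ε-close {0}): {0,2,6,8}
'e' @ 1: {1,3,4,7,8,9}  ✓accept
'd' @ 2: {}  — state set empty
rest 'aeeaab' ignored (set empty)
final: {}; accept 1 not in set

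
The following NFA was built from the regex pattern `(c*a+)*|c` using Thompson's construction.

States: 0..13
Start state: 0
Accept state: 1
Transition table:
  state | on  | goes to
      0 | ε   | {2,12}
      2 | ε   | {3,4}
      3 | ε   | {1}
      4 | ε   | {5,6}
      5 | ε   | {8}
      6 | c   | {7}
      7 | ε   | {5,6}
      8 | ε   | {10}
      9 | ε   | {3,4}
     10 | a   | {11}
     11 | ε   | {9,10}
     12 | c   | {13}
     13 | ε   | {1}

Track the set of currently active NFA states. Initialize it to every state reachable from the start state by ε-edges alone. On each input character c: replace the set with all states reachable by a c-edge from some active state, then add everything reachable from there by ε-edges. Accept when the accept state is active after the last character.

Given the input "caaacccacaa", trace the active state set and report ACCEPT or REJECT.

Answer: ACCEPT

Derivation:
initial (ε-close {0}): {0,1,2,3,4,5,6,8,10,12}
'c' @ 1: {1,5,6,7,8,10,13}  (accept∈set)
'a' @ 2: {1,3,4,5,6,8,9,10,11}  (accept∈set)
'a' @ 3: {1,3,4,5,6,8,9,10,11}  (accept∈set)
'a' @ 4: {1,3,4,5,6,8,9,10,11}  (accept∈set)
'c' @ 5: {5,6,7,8,10}
'c' @ 6: {5,6,7,8,10}
'c' @ 7: {5,6,7,8,10}
'a' @ 8: {1,3,4,5,6,8,9,10,11}  (accept∈set)
'c' @ 9: {5,6,7,8,10}
'a' @ 10: {1,3,4,5,6,8,9,10,11}  (accept∈set)
'a' @ 11: {1,3,4,5,6,8,9,10,11}  (accept∈set)
end set {1,3,4,5,6,8,9,10,11} — state 1 in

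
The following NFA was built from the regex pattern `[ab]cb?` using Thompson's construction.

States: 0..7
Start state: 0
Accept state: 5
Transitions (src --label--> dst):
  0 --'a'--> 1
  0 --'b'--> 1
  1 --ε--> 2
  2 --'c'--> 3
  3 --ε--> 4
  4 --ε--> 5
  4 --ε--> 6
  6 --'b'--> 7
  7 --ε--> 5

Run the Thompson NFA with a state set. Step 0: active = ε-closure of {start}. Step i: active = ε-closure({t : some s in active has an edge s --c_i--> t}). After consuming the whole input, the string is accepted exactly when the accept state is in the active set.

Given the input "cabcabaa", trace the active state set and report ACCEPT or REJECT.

Answer: REJECT

Trace:
initial (ε-close {0}): {0}
'c' @ 1: {}  — state set empty
rest 'abcabaa' ignored (set empty)
end set {} — state 5 not in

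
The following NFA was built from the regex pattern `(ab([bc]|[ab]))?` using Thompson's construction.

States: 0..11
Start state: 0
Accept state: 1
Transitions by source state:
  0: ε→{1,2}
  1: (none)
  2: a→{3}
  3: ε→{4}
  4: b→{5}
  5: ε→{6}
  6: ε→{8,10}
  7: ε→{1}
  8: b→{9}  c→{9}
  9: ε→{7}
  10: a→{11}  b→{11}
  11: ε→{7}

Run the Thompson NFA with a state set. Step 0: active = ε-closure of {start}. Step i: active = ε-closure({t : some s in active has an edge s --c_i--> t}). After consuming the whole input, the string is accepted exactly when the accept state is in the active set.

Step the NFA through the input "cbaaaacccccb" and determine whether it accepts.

initial (ε-close {0}): {0,1,2}
'c' @ 1: {}  — no active states
rest 'baaaacccccb' ignored (set empty)
end set {} — state 1 not in

Answer: REJECT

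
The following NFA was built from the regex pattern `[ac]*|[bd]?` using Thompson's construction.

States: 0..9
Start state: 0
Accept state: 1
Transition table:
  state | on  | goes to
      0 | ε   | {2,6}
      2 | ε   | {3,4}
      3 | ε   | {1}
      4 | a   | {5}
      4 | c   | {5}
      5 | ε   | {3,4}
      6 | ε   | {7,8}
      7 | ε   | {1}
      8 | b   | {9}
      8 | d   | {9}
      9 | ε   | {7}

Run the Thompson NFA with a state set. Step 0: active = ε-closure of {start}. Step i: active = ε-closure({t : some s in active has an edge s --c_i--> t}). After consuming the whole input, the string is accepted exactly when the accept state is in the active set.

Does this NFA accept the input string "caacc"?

S₀ = ε-closure({0}) = {0,1,2,3,4,6,7,8}
'c' @ 1: {1,3,4,5}  [accepting]
'a' @ 2: {1,3,4,5}  [accepting]
'a' @ 3: {1,3,4,5}  [accepting]
'c' @ 4: {1,3,4,5}  [accepting]
'c' @ 5: {1,3,4,5}  [accepting]
final: {1,3,4,5}; accept 1 in set

Answer: ACCEPT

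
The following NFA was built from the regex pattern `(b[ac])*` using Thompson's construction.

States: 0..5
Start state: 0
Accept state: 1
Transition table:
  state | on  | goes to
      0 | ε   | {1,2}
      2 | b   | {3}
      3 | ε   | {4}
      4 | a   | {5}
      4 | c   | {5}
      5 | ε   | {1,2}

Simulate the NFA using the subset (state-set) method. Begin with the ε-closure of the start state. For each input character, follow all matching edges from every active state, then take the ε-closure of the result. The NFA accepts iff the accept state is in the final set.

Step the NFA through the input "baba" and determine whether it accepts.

S₀ = ε-closure({0}) = {0,1,2}
'b' @ 1: {3,4}
'a' @ 2: {1,2,5}  ✓accept
'b' @ 3: {3,4}
'a' @ 4: {1,2,5}  ✓accept
end set {1,2,5} — state 1 in

Answer: ACCEPT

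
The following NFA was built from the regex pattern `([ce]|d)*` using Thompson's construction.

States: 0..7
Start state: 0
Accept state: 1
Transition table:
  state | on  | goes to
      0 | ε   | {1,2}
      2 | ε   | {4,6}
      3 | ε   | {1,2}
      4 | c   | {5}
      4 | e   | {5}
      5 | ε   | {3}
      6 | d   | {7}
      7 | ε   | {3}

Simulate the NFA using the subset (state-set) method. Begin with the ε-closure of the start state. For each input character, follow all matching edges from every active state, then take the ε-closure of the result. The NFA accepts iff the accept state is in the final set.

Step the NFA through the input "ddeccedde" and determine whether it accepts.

Answer: ACCEPT

Trace:
S₀ = ε-closure({0}) = {0,1,2,4,6}
'd' @ 1: {1,2,3,4,6,7}  (accept∈set)
'd' @ 2: {1,2,3,4,6,7}  (accept∈set)
'e' @ 3: {1,2,3,4,5,6}  (accept∈set)
'c' @ 4: {1,2,3,4,5,6}  (accept∈set)
'c' @ 5: {1,2,3,4,5,6}  (accept∈set)
'e' @ 6: {1,2,3,4,5,6}  (accept∈set)
'd' @ 7: {1,2,3,4,6,7}  (accept∈set)
'd' @ 8: {1,2,3,4,6,7}  (accept∈set)
'e' @ 9: {1,2,3,4,5,6}  (accept∈set)
after full input: {1,2,3,4,5,6}  (accept=1 in)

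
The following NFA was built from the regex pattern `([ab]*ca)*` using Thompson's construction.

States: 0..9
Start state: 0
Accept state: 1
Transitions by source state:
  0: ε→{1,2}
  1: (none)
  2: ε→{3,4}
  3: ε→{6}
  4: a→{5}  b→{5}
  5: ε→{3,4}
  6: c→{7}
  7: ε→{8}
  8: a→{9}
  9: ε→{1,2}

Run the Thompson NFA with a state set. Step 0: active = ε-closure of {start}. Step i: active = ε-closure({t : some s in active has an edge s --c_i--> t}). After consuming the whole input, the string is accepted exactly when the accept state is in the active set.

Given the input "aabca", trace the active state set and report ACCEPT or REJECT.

Answer: ACCEPT

Steps:
initial (ε-close {0}): {0,1,2,3,4,6}
'a' @ 1: {3,4,5,6}
'a' @ 2: {3,4,5,6}
'b' @ 3: {3,4,5,6}
'c' @ 4: {7,8}
'a' @ 5: {1,2,3,4,6,9}  ✓accept
after full input: {1,2,3,4,6,9}  (accept=1 in)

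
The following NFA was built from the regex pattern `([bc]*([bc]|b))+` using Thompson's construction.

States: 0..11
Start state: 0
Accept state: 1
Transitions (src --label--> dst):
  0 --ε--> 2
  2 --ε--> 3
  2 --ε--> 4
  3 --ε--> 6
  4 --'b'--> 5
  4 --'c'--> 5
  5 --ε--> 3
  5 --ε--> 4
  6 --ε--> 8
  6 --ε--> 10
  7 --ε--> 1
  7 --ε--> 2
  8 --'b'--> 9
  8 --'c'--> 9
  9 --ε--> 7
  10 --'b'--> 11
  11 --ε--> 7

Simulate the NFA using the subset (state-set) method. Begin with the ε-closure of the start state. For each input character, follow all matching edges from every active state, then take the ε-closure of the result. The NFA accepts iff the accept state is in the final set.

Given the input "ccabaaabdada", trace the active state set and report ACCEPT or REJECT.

Answer: REJECT

Derivation:
start: ε-closure({0}) = {0,2,3,4,6,8,10}
'c' @ 1: {1,2,3,4,5,6,7,8,9,10}  (accept∈set)
'c' @ 2: {1,2,3,4,5,6,7,8,9,10}  (accept∈set)
'a' @ 3: {}  — state set empty
rest 'baaabdada' ignored (set empty)
final: {}; accept 1 not in set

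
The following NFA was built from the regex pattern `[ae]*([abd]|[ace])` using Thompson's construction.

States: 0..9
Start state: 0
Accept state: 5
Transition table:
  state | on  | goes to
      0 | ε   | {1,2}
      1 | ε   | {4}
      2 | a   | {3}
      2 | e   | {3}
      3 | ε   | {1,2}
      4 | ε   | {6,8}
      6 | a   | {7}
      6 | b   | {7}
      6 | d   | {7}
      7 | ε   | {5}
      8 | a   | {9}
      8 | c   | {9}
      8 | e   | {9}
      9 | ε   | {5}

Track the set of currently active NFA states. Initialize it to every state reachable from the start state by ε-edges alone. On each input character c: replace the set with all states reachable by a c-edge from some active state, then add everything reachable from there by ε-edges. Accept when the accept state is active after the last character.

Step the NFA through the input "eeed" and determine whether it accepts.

Answer: ACCEPT

Trace:
S₀ = ε-closure({0}) = {0,1,2,4,6,8}
'e' @ 1: {1,2,3,4,5,6,8,9}  (accept∈set)
'e' @ 2: {1,2,3,4,5,6,8,9}  (accept∈set)
'e' @ 3: {1,2,3,4,5,6,8,9}  (accept∈set)
'd' @ 4: {5,7}  (accept∈set)
after full input: {5,7}  (accept=5 in)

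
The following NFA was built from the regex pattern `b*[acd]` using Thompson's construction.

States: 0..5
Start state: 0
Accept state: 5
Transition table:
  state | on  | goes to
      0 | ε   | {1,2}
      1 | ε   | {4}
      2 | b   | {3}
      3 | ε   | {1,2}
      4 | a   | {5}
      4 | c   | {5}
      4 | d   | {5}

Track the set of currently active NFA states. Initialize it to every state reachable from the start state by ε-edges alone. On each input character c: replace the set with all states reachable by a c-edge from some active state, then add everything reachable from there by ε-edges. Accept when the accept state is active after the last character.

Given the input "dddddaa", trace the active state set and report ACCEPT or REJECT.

Answer: REJECT

Trace:
initial (ε-close {0}): {0,1,2,4}
'd' @ 1: {5}  [accepting]
'd' @ 2: {}  — dead — no transitions
rest 'dddaa' ignored (set empty)
final: {}; accept 5 not in set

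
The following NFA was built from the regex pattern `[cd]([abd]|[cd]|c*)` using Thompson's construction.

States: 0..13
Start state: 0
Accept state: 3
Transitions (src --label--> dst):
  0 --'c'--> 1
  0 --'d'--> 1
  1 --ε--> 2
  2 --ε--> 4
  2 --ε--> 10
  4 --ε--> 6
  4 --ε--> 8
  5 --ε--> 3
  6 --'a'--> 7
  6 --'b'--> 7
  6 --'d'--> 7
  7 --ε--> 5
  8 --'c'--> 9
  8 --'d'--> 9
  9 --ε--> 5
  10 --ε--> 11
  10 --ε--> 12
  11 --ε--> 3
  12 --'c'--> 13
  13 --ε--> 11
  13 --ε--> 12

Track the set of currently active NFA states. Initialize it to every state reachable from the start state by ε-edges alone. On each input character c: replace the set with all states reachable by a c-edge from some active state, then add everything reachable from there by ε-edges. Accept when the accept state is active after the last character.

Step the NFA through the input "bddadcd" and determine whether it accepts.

Answer: REJECT

Steps:
initial (ε-close {0}): {0}
'b' @ 1: {}  — no active states
rest 'ddadcd' ignored (set empty)
final: {}; accept 3 not in set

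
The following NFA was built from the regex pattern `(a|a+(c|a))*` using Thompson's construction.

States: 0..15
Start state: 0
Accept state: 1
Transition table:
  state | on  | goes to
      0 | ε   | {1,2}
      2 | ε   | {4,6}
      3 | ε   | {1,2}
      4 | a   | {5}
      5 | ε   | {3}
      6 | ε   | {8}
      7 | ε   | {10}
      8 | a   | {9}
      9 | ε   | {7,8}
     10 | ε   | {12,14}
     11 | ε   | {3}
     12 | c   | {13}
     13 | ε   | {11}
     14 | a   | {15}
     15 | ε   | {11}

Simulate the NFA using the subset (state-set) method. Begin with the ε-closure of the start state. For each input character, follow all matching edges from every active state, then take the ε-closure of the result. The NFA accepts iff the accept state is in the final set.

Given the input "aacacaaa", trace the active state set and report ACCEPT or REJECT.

Answer: ACCEPT

Steps:
initial (ε-close {0}): {0,1,2,4,6,8}
'a' @ 1: {1,2,3,4,5,6,7,8,9,10,12,14}  [accepting]
'a' @ 2: {1,2,3,4,5,6,7,8,9,10,11,12,14,15}  [accepting]
'c' @ 3: {1,2,3,4,6,8,11,13}  [accepting]
'a' @ 4: {1,2,3,4,5,6,7,8,9,10,12,14}  [accepting]
'c' @ 5: {1,2,3,4,6,8,11,13}  [accepting]
'a' @ 6: {1,2,3,4,5,6,7,8,9,10,12,14}  [accepting]
'a' @ 7: {1,2,3,4,5,6,7,8,9,10,11,12,14,15}  [accepting]
'a' @ 8: {1,2,3,4,5,6,7,8,9,10,11,12,14,15}  [accepting]
end set {1,2,3,4,5,6,7,8,9,10,11,12,14,15} — state 1 in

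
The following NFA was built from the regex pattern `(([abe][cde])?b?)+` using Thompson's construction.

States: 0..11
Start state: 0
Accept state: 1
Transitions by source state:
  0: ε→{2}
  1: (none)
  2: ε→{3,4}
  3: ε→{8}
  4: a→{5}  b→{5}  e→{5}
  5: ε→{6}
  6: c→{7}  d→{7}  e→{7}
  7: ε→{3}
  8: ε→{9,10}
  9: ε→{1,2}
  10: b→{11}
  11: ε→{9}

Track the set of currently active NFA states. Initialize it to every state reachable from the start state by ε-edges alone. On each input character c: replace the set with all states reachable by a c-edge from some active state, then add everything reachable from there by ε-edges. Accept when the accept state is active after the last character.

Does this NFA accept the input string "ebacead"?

start: ε-closure({0}) = {0,1,2,3,4,8,9,10}
'e' @ 1: {5,6}
'b' @ 2: {}  — no active states
rest 'acead' ignored (set empty)
end set {} — state 1 not in

Answer: REJECT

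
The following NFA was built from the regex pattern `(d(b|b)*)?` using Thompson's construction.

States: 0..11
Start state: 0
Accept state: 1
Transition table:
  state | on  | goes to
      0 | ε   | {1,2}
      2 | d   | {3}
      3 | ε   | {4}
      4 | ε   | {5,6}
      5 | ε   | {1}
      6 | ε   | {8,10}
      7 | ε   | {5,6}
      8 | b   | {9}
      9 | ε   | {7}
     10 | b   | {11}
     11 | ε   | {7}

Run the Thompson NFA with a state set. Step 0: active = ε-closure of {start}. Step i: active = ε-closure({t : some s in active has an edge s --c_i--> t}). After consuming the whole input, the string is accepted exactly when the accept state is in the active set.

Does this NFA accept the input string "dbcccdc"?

start: ε-closure({0}) = {0,1,2}
'd' @ 1: {1,3,4,5,6,8,10}  (accept∈set)
'b' @ 2: {1,5,6,7,8,9,10,11}  (accept∈set)
'c' @ 3: {}  — state set empty
rest 'ccdc' ignored (set empty)
end set {} — state 1 not in

Answer: REJECT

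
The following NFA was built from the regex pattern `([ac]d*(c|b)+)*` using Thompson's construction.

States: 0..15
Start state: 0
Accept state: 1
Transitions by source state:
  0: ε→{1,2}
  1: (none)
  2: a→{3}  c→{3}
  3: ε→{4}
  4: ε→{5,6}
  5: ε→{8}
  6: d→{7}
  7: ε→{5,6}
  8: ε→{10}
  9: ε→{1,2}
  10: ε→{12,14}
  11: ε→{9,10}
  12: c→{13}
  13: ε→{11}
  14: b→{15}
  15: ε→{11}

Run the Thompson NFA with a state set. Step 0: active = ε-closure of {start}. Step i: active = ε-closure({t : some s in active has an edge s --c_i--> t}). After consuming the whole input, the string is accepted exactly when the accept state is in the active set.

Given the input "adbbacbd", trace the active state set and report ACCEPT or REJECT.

initial (ε-close {0}): {0,1,2}
'a' @ 1: {3,4,5,6,8,10,12,14}
'd' @ 2: {5,6,7,8,10,12,14}
'b' @ 3: {1,2,9,10,11,12,14,15}  ✓accept
'b' @ 4: {1,2,9,10,11,12,14,15}  ✓accept
'a' @ 5: {3,4,5,6,8,10,12,14}
'c' @ 6: {1,2,9,10,11,12,13,14}  ✓accept
'b' @ 7: {1,2,9,10,11,12,14,15}  ✓accept
'd' @ 8: {}  — dead — no transitions
final: {}; accept 1 not in set

Answer: REJECT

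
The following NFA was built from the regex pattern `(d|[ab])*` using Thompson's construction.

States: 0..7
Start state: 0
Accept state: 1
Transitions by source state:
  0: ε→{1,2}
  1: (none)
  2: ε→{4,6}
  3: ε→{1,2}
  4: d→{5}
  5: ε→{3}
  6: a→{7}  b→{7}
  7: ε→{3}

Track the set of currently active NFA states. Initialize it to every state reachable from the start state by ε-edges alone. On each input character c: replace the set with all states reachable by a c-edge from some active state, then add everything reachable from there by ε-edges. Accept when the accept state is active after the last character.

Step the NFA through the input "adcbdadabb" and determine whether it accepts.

Answer: REJECT

Derivation:
initial (ε-close {0}): {0,1,2,4,6}
'a' @ 1: {1,2,3,4,6,7}  (accept∈set)
'd' @ 2: {1,2,3,4,5,6}  (accept∈set)
'c' @ 3: {}  — dead — no transitions
rest 'bdadabb' ignored (set empty)
after full input: {}  (accept=1 not in)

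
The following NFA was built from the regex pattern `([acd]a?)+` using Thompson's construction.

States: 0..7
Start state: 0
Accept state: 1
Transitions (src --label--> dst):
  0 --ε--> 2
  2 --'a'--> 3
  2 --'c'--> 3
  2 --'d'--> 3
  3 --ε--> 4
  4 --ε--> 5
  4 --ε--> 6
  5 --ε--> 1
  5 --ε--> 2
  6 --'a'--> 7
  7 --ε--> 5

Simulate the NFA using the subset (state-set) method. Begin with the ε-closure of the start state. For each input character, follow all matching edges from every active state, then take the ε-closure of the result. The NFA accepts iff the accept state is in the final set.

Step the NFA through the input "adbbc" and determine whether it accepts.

S₀ = ε-closure({0}) = {0,2}
'a' @ 1: {1,2,3,4,5,6}  ✓accept
'd' @ 2: {1,2,3,4,5,6}  ✓accept
'b' @ 3: {}  — no active states
rest 'bc' ignored (set empty)
final: {}; accept 1 not in set

Answer: REJECT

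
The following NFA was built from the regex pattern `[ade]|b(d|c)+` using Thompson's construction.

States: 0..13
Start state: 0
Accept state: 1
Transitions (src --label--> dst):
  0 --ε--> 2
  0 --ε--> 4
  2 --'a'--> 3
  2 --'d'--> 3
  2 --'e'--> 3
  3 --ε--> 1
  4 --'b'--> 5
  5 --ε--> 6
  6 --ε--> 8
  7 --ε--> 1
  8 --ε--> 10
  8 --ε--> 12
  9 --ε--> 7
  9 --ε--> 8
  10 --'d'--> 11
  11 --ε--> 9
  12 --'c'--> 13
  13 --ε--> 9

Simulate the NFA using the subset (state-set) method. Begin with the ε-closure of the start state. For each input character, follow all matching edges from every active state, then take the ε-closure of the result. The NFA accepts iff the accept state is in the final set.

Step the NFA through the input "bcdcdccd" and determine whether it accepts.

Answer: ACCEPT

Derivation:
S₀ = ε-closure({0}) = {0,2,4}
'b' @ 1: {5,6,8,10,12}
'c' @ 2: {1,7,8,9,10,12,13}  [accepting]
'd' @ 3: {1,7,8,9,10,11,12}  [accepting]
'c' @ 4: {1,7,8,9,10,12,13}  [accepting]
'd' @ 5: {1,7,8,9,10,11,12}  [accepting]
'c' @ 6: {1,7,8,9,10,12,13}  [accepting]
'c' @ 7: {1,7,8,9,10,12,13}  [accepting]
'd' @ 8: {1,7,8,9,10,11,12}  [accepting]
after full input: {1,7,8,9,10,11,12}  (accept=1 in)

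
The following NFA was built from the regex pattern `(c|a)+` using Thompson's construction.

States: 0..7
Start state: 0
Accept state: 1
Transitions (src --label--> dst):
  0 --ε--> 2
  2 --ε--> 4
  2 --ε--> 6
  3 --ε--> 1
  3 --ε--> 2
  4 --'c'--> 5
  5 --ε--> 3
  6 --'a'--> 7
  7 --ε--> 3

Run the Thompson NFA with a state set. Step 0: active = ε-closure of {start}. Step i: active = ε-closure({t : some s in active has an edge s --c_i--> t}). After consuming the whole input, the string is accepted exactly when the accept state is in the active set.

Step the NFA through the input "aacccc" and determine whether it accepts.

initial (ε-close {0}): {0,2,4,6}
'a' @ 1: {1,2,3,4,6,7}  (accept∈set)
'a' @ 2: {1,2,3,4,6,7}  (accept∈set)
'c' @ 3: {1,2,3,4,5,6}  (accept∈set)
'c' @ 4: {1,2,3,4,5,6}  (accept∈set)
'c' @ 5: {1,2,3,4,5,6}  (accept∈set)
'c' @ 6: {1,2,3,4,5,6}  (accept∈set)
after full input: {1,2,3,4,5,6}  (accept=1 in)

Answer: ACCEPT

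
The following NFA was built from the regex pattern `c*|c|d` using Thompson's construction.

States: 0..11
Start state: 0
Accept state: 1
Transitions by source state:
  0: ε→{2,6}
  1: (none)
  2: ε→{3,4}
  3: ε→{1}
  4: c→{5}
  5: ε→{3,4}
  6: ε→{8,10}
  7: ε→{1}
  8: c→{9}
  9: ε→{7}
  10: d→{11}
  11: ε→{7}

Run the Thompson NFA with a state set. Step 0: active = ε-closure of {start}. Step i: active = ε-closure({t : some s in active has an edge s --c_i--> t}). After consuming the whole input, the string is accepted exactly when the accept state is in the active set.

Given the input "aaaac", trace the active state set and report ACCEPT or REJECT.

Answer: REJECT

Trace:
S₀ = ε-closure({0}) = {0,1,2,3,4,6,8,10}
'a' @ 1: {}  — dead — no transitions
rest 'aaac' ignored (set empty)
end set {} — state 1 not in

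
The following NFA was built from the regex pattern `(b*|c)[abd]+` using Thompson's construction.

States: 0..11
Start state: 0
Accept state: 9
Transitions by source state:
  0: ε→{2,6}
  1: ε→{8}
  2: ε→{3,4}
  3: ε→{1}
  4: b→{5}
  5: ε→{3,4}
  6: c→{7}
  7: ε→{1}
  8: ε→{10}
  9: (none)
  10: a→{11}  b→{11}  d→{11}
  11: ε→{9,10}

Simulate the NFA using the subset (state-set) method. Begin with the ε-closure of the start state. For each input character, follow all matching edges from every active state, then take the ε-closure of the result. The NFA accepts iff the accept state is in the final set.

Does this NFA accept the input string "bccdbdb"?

Answer: REJECT

Steps:
start: ε-closure({0}) = {0,1,2,3,4,6,8,10}
'b' @ 1: {1,3,4,5,8,9,10,11}  [accepting]
'c' @ 2: {}  — dead — no transitions
rest 'cdbdb' ignored (set empty)
end set {} — state 9 not in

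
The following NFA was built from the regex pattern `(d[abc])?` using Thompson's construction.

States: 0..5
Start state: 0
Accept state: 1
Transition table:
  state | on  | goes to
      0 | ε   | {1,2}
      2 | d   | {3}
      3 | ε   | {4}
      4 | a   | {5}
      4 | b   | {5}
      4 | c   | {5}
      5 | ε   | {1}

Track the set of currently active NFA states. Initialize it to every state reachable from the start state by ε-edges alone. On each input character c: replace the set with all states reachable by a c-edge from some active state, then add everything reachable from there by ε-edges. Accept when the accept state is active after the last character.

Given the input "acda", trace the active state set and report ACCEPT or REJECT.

initial (ε-close {0}): {0,1,2}
'a' @ 1: {}  — state set empty
rest 'cda' ignored (set empty)
final: {}; accept 1 not in set

Answer: REJECT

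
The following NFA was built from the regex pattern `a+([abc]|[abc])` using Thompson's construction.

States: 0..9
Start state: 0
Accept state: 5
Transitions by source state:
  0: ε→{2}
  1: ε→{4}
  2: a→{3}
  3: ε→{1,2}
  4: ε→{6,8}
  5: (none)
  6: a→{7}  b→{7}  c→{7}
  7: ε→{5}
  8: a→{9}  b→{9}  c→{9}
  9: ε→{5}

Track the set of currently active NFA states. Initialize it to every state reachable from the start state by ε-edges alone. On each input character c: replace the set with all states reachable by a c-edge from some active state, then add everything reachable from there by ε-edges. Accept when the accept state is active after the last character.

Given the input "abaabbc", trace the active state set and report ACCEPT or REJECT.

Answer: REJECT

Steps:
start: ε-closure({0}) = {0,2}
'a' @ 1: {1,2,3,4,6,8}
'b' @ 2: {5,7,9}  (accept∈set)
'a' @ 3: {}  — dead — no transitions
rest 'abbc' ignored (set empty)
after full input: {}  (accept=5 not in)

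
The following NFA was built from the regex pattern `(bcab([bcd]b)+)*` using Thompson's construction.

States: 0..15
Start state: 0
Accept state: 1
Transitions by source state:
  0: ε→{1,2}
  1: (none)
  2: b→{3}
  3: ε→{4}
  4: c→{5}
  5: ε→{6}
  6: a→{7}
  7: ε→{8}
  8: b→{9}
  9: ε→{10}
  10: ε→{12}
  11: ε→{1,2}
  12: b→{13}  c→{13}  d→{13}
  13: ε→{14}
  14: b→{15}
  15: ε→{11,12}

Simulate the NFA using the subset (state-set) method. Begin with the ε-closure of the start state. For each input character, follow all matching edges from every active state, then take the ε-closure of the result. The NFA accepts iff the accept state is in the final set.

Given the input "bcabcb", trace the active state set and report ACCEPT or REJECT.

initial (ε-close {0}): {0,1,2}
'b' @ 1: {3,4}
'c' @ 2: {5,6}
'a' @ 3: {7,8}
'b' @ 4: {9,10,12}
'c' @ 5: {13,14}
'b' @ 6: {1,2,11,12,15}  ✓accept
after full input: {1,2,11,12,15}  (accept=1 in)

Answer: ACCEPT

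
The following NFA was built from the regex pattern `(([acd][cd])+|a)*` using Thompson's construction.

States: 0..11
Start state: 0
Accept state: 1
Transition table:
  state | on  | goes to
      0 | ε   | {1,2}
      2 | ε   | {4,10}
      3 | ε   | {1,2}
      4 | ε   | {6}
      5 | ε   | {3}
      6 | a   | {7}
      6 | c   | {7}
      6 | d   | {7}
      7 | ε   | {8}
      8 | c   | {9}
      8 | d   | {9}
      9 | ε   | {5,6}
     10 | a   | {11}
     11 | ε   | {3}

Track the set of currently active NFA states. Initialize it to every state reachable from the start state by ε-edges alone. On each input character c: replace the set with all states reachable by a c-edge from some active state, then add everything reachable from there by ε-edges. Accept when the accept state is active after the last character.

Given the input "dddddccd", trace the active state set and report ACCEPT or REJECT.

initial (ε-close {0}): {0,1,2,4,6,10}
'd' @ 1: {7,8}
'd' @ 2: {1,2,3,4,5,6,9,10}  (accept∈set)
'd' @ 3: {7,8}
'd' @ 4: {1,2,3,4,5,6,9,10}  (accept∈set)
'd' @ 5: {7,8}
'c' @ 6: {1,2,3,4,5,6,9,10}  (accept∈set)
'c' @ 7: {7,8}
'd' @ 8: {1,2,3,4,5,6,9,10}  (accept∈set)
after full input: {1,2,3,4,5,6,9,10}  (accept=1 in)

Answer: ACCEPT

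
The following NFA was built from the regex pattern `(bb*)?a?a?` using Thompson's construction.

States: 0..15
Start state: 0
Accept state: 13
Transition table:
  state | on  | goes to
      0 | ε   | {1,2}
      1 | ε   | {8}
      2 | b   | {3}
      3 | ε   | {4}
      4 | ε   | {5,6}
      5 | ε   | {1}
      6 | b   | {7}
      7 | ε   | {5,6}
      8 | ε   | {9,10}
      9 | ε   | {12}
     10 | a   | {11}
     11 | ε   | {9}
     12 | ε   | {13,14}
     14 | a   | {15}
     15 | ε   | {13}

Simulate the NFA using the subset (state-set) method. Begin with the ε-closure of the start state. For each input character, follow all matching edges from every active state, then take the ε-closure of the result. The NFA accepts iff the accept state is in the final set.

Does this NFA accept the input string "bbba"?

Answer: ACCEPT

Steps:
start: ε-closure({0}) = {0,1,2,8,9,10,12,13,14}
'b' @ 1: {1,3,4,5,6,8,9,10,12,13,14}  ✓accept
'b' @ 2: {1,5,6,7,8,9,10,12,13,14}  ✓accept
'b' @ 3: {1,5,6,7,8,9,10,12,13,14}  ✓accept
'a' @ 4: {9,11,12,13,14,15}  ✓accept
end set {9,11,12,13,14,15} — state 13 in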